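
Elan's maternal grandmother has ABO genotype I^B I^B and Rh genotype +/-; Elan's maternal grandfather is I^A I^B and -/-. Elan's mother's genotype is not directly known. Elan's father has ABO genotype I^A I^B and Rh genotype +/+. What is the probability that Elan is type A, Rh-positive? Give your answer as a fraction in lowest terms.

1/8

Elan's mother's ABO genotype from I^B I^B × I^A I^B: 1/2 I^A I^B, 1/2 I^B I^B.
Crossing each possibility with the father I^A I^B and summing P(type A): 1/2·1/4 + 1/2·0 = 1/8.
Similarly for Rh via the mother's Rh distribution: P(Rh+) = 1.
Independent loci: 1/8 × 1 = 1/8.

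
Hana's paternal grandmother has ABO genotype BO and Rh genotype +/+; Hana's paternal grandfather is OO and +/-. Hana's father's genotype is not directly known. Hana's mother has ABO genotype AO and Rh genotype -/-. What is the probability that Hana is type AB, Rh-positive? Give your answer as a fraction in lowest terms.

3/32

Hana's father's ABO genotype from BO × OO: 1/2 BO, 1/2 OO.
Crossing each possibility with the mother AO and summing P(type AB): 1/2·1/4 + 1/2·0 = 1/8.
Similarly for Rh via the father's Rh distribution: P(Rh+) = 3/4.
Independent loci: 1/8 × 3/4 = 3/32.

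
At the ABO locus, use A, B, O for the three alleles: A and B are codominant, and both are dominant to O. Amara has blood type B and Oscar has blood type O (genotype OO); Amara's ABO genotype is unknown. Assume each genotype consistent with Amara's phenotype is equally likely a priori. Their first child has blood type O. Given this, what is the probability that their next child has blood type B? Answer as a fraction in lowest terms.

Possible genotypes: Amara ∈ {BB, BO}; Oscar ∈ {OO}.
Weight each parental genotype pair by prior × P(type-O child):
  BO × OO: posterior weight 1; P(next child type B) = 1/2.
Weighted sum = 1/2.

1/2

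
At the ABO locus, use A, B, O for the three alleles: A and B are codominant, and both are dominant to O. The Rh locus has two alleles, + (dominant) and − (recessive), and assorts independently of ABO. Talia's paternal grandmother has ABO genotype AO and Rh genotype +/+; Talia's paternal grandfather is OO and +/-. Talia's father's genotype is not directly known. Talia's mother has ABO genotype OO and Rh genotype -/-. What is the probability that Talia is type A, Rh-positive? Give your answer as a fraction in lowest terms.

3/16

Talia's father's ABO genotype from AO × OO: 1/2 AO, 1/2 OO.
Crossing each possibility with the mother OO and summing P(type A): 1/2·1/2 + 1/2·0 = 1/4.
Similarly for Rh via the father's Rh distribution: P(Rh+) = 3/4.
Independent loci: 1/4 × 3/4 = 3/16.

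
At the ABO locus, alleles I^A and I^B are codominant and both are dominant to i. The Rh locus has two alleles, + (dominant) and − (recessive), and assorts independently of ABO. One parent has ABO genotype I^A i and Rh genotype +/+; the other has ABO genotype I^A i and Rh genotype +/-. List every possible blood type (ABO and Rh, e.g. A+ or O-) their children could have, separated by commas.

O+, A+

Gametes from I^A i × I^A i give offspring ABO genotypes I^A I^A, I^A i, i i, i.e. phenotypes O, A.
Rh cross +/+ × +/- → phenotypes Rh+.
Combining independently: O+, A+.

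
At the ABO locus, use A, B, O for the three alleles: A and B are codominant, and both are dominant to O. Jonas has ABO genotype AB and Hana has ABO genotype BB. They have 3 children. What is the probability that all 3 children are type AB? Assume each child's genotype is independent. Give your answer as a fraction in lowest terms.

ABO cross AB × BB → 1/2 B, 1/2 AB.
So P(type AB) = 1/2 per child.
All 3 independent: (1/2)^3 = 1/8.

1/8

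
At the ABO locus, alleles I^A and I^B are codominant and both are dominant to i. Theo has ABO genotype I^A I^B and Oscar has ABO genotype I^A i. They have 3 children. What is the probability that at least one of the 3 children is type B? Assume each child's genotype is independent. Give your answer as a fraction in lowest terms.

ABO cross I^A I^B × I^A i → 1/2 A, 1/4 B, 1/4 AB.
So P(type B) = 1/4 per child.
P(none) = (3/4)^3 = 27/64; P(at least one) = 1 − 27/64 = 37/64.

37/64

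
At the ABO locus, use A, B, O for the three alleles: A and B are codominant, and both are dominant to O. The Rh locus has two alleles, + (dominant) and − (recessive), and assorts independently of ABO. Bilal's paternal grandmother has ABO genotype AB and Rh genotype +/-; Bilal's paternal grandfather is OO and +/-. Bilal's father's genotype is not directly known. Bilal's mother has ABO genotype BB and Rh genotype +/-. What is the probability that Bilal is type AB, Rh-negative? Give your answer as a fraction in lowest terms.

1/16

Bilal's father's ABO genotype from AB × OO: 1/2 AO, 1/2 BO.
Crossing each possibility with the mother BB and summing P(type AB): 1/2·1/2 + 1/2·0 = 1/4.
Similarly for Rh via the father's Rh distribution: P(Rh-) = 1/4.
Independent loci: 1/4 × 1/4 = 1/16.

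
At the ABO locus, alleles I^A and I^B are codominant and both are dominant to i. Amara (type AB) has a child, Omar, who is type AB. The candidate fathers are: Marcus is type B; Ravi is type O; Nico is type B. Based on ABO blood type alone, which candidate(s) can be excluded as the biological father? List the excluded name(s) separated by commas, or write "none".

A candidate is excluded only if no genotype consistent with his phenotype could produce a type AB child with a type AB mother.
Ravi (type O): no genotype consistent with that phenotype can produce a type-AB child with a type-AB mother.

Ravi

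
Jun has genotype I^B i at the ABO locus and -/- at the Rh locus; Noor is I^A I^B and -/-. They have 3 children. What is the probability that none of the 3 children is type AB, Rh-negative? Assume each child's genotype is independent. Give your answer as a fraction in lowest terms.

27/64

ABO cross I^B i × I^A I^B → 1/4 A, 1/2 B, 1/4 AB.
Rh cross -/- × -/- → 1 Rh-; so P(type AB, Rh-negative) = 1/4 × 1 = 1/4 per child.
P(not type AB, Rh-negative) = 3/4 for one child; (3/4)^3 = 27/64.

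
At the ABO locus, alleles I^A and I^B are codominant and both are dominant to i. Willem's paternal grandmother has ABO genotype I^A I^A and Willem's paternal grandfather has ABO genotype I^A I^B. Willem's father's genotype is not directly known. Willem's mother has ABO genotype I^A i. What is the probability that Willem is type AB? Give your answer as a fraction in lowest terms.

Willem's father's ABO genotype from I^A I^A × I^A I^B: 1/2 I^A I^A, 1/2 I^A I^B.
Crossing each possibility with the mother I^A i and summing P(type AB): 1/2·0 + 1/2·1/4 = 1/8.

1/8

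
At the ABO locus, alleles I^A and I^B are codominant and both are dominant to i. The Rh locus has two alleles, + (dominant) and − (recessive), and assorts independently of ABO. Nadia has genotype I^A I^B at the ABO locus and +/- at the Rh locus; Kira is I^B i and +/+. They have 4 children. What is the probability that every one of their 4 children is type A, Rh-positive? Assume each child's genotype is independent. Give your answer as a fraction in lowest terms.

ABO cross I^A I^B × I^B i → 1/4 A, 1/2 B, 1/4 AB.
Rh cross +/- × +/+ → 1 Rh+; so P(type A, Rh-positive) = 1/4 × 1 = 1/4 per child.
All 4 independent: (1/4)^4 = 1/256.

1/256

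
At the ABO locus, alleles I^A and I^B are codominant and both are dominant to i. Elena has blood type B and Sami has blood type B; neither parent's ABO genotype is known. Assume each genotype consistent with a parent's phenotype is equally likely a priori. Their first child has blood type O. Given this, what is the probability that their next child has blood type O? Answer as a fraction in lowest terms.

Possible genotypes: Elena ∈ {I^B I^B, I^B i}; Sami ∈ {I^B I^B, I^B i}.
Weight each parental genotype pair by prior × P(type-O child):
  I^B i × I^B i: posterior weight 1; P(next child type O) = 1/4.
Weighted sum = 1/4.

1/4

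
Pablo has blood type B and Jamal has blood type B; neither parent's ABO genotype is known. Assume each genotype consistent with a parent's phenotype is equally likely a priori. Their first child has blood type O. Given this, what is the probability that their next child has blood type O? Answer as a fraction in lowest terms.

1/4

Possible genotypes: Pablo ∈ {BB, BO}; Jamal ∈ {BB, BO}.
Weight each parental genotype pair by prior × P(type-O child):
  BO × BO: posterior weight 1; P(next child type O) = 1/4.
Weighted sum = 1/4.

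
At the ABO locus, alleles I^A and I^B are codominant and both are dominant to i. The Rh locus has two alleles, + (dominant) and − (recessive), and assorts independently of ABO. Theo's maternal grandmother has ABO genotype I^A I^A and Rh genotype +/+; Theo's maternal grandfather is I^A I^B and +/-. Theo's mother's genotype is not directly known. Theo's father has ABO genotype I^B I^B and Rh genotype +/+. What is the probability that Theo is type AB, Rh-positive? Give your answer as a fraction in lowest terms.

3/4

Theo's mother's ABO genotype from I^A I^A × I^A I^B: 1/2 I^A I^A, 1/2 I^A I^B.
Crossing each possibility with the father I^B I^B and summing P(type AB): 1/2·1 + 1/2·1/2 = 3/4.
Similarly for Rh via the mother's Rh distribution: P(Rh+) = 1.
Independent loci: 3/4 × 1 = 3/4.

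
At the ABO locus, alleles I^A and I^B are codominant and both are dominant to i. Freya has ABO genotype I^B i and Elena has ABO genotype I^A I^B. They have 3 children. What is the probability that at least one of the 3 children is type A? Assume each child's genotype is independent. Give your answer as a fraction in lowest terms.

37/64

ABO cross I^B i × I^A I^B → 1/4 A, 1/2 B, 1/4 AB.
So P(type A) = 1/4 per child.
P(none) = (3/4)^3 = 27/64; P(at least one) = 1 − 27/64 = 37/64.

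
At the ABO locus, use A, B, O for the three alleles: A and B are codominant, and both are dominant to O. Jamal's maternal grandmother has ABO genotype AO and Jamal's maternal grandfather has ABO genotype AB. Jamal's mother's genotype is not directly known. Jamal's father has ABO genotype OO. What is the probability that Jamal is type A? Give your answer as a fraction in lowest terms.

1/2

Jamal's mother's ABO genotype from AO × AB: 1/4 AA, 1/4 AB, 1/4 AO, 1/4 BO.
Crossing each possibility with the father OO and summing P(type A): 1/4·1 + 1/4·1/2 + 1/4·1/2 + 1/4·0 = 1/2.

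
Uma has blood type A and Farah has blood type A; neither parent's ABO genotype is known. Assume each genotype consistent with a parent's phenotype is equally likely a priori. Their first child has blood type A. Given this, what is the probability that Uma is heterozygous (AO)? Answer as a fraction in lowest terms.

Possible genotypes: Uma ∈ {AA, AO}; Farah ∈ {AA, AO}.
Weight each parental genotype pair by prior × P(type-A child):
  AA × AA: posterior weight 4/15.
  AA × AO: posterior weight 4/15.
  AO × AA: posterior weight 4/15.
  AO × AO: posterior weight 1/5.
Sum the posterior weight over pairs where Uma is AO: 7/15.

7/15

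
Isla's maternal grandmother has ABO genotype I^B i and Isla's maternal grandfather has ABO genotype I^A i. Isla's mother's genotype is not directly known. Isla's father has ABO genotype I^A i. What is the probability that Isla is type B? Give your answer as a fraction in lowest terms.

Isla's mother's ABO genotype from I^B i × I^A i: 1/4 I^A I^B, 1/4 I^A i, 1/4 I^B i, 1/4 i i.
Crossing each possibility with the father I^A i and summing P(type B): 1/4·1/4 + 1/4·0 + 1/4·1/4 + 1/4·0 = 1/8.

1/8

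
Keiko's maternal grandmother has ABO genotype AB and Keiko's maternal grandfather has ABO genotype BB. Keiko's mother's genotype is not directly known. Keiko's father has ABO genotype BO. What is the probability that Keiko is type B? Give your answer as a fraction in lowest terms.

Keiko's mother's ABO genotype from AB × BB: 1/2 AB, 1/2 BB.
Crossing each possibility with the father BO and summing P(type B): 1/2·1/2 + 1/2·1 = 3/4.

3/4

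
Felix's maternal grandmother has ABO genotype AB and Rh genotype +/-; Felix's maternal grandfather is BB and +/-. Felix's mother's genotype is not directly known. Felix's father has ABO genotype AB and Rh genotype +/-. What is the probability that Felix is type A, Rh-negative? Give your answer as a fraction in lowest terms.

1/32

Felix's mother's ABO genotype from AB × BB: 1/2 AB, 1/2 BB.
Crossing each possibility with the father AB and summing P(type A): 1/2·1/4 + 1/2·0 = 1/8.
Similarly for Rh via the mother's Rh distribution: P(Rh-) = 1/4.
Independent loci: 1/8 × 1/4 = 1/32.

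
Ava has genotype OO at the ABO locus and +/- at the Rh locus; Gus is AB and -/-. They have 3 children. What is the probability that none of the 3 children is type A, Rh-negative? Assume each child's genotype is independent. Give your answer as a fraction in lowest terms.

ABO cross OO × AB → 1/2 A, 1/2 B.
Rh cross +/- × -/- → 1/2 Rh+, 1/2 Rh-; so P(type A, Rh-negative) = 1/2 × 1/2 = 1/4 per child.
P(not type A, Rh-negative) = 3/4 for one child; (3/4)^3 = 27/64.

27/64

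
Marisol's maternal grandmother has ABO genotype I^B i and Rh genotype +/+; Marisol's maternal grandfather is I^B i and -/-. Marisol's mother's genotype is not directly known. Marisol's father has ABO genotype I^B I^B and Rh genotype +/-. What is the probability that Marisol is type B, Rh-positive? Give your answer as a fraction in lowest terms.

Marisol's mother's ABO genotype from I^B i × I^B i: 1/4 I^B I^B, 1/2 I^B i, 1/4 i i.
Crossing each possibility with the father I^B I^B and summing P(type B): 1/4·1 + 1/2·1 + 1/4·1 = 1.
Similarly for Rh via the mother's Rh distribution: P(Rh+) = 3/4.
Independent loci: 1 × 3/4 = 3/4.

3/4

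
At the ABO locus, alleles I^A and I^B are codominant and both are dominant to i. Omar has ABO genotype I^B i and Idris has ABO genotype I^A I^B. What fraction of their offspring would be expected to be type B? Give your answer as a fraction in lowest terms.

1/2

ABO cross I^B i × I^A I^B → offspring phenotypes: 1/4 A, 1/2 B, 1/4 AB.
So P(type B) = 1/2.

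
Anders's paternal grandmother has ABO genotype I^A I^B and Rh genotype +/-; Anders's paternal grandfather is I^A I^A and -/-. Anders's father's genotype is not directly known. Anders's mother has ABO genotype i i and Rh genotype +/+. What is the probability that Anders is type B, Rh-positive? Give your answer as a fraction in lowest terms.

1/4

Anders's father's ABO genotype from I^A I^B × I^A I^A: 1/2 I^A I^A, 1/2 I^A I^B.
Crossing each possibility with the mother i i and summing P(type B): 1/2·0 + 1/2·1/2 = 1/4.
Similarly for Rh via the father's Rh distribution: P(Rh+) = 1.
Independent loci: 1/4 × 1 = 1/4.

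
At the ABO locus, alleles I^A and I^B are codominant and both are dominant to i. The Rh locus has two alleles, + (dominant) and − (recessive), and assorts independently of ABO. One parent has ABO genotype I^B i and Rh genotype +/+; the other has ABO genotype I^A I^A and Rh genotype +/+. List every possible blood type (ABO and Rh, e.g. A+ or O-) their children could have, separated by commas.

Gametes from I^B i × I^A I^A give offspring ABO genotypes I^A I^B, I^A i, i.e. phenotypes A, AB.
Rh cross +/+ × +/+ → phenotypes Rh+.
Combining independently: A+, AB+.

A+, AB+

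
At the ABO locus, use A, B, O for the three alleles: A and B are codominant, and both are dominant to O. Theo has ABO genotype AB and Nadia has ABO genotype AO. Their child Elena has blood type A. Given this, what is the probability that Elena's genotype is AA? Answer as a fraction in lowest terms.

1/2

Cross AB × AO → 1/4 AA, 1/4 AB, 1/4 AO, 1/4 BO.
Type-A genotypes among offspring: AA (1/4), AO (1/4); total 1/2.
P(AA | type A) = (1/4) / (1/2) = 1/2.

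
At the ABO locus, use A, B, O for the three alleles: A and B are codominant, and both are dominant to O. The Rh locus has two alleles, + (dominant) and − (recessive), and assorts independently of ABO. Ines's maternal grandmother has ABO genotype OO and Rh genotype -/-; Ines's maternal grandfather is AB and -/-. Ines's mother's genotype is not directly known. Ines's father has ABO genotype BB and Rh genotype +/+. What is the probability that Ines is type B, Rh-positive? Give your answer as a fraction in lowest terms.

Ines's mother's ABO genotype from OO × AB: 1/2 AO, 1/2 BO.
Crossing each possibility with the father BB and summing P(type B): 1/2·1/2 + 1/2·1 = 3/4.
Similarly for Rh via the mother's Rh distribution: P(Rh+) = 1.
Independent loci: 3/4 × 1 = 3/4.

3/4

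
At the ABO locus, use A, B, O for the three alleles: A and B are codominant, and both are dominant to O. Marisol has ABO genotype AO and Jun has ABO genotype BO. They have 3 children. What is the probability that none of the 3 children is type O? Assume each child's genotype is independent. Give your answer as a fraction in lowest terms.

27/64

ABO cross AO × BO → 1/4 O, 1/4 A, 1/4 B, 1/4 AB.
So P(type O) = 1/4 per child.
P(not type O) = 3/4 for one child; (3/4)^3 = 27/64.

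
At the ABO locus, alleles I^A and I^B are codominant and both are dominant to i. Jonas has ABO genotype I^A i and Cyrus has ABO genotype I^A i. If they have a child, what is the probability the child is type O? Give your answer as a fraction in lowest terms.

ABO cross I^A i × I^A i → offspring phenotypes: 1/4 O, 3/4 A.
So P(type O) = 1/4.

1/4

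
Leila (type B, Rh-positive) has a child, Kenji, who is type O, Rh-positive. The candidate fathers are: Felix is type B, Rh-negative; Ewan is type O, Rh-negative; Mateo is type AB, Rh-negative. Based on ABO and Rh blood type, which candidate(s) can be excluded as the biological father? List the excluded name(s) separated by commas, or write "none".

Mateo

A candidate is excluded only if no genotype consistent with his phenotype could produce a type O, Rh-positive child with a type B, Rh-positive mother.
Mateo (type AB, Rh-): no genotype consistent with that phenotype can produce a type-O Rh+ child with a type-B mother.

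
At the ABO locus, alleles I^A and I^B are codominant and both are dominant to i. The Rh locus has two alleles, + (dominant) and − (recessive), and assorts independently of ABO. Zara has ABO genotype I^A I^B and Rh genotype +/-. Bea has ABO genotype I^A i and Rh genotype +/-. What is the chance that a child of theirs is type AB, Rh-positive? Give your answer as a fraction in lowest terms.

ABO cross I^A I^B × I^A i → offspring phenotypes: 1/2 A, 1/4 B, 1/4 AB.
Rh cross +/- × +/- → 3/4 Rh+, 1/4 Rh-.
Independent loci: P(type AB, Rh-positive) = 1/4 × 3/4 = 3/16.

3/16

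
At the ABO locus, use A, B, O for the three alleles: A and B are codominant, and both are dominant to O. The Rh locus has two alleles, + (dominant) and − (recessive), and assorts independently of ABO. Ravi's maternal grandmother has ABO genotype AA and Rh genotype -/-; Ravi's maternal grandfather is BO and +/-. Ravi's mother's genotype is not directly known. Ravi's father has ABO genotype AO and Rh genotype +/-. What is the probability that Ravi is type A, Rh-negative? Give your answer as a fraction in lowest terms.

15/64

Ravi's mother's ABO genotype from AA × BO: 1/2 AB, 1/2 AO.
Crossing each possibility with the father AO and summing P(type A): 1/2·1/2 + 1/2·3/4 = 5/8.
Similarly for Rh via the mother's Rh distribution: P(Rh-) = 3/8.
Independent loci: 5/8 × 3/8 = 15/64.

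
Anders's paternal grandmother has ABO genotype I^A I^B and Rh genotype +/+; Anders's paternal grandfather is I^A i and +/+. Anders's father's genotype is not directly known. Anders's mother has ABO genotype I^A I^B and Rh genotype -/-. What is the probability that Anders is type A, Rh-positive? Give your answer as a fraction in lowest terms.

Anders's father's ABO genotype from I^A I^B × I^A i: 1/4 I^A I^A, 1/4 I^A I^B, 1/4 I^A i, 1/4 I^B i.
Crossing each possibility with the mother I^A I^B and summing P(type A): 1/4·1/2 + 1/4·1/4 + 1/4·1/2 + 1/4·1/4 = 3/8.
Similarly for Rh via the father's Rh distribution: P(Rh+) = 1.
Independent loci: 3/8 × 1 = 3/8.

3/8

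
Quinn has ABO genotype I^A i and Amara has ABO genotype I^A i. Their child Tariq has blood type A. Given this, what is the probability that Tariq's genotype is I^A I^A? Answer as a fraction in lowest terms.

Cross I^A i × I^A i → 1/4 I^A I^A, 1/2 I^A i, 1/4 i i.
Type-A genotypes among offspring: I^A I^A (1/4), I^A i (1/2); total 3/4.
P(I^A I^A | type A) = (1/4) / (3/4) = 1/3.

1/3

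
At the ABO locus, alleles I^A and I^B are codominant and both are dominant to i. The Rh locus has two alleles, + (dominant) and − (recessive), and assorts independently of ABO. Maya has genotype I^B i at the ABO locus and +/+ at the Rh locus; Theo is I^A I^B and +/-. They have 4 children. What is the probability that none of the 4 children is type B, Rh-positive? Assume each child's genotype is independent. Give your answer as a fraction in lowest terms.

ABO cross I^B i × I^A I^B → 1/4 A, 1/2 B, 1/4 AB.
Rh cross +/+ × +/- → 1 Rh+; so P(type B, Rh-positive) = 1/2 × 1 = 1/2 per child.
P(not type B, Rh-positive) = 1/2 for one child; (1/2)^4 = 1/16.

1/16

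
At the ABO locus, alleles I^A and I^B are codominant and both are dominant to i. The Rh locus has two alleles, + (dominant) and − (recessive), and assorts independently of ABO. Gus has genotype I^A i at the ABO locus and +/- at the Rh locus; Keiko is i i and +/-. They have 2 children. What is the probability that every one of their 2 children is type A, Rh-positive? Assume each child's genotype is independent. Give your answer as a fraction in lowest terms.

ABO cross I^A i × i i → 1/2 O, 1/2 A.
Rh cross +/- × +/- → 3/4 Rh+, 1/4 Rh-; so P(type A, Rh-positive) = 1/2 × 3/4 = 3/8 per child.
All 2 independent: (3/8)^2 = 9/64.

9/64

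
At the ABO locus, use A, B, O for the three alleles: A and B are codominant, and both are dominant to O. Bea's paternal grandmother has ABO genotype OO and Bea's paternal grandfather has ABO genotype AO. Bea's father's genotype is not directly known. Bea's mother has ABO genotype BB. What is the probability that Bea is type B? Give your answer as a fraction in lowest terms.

3/4

Bea's father's ABO genotype from OO × AO: 1/2 AO, 1/2 OO.
Crossing each possibility with the mother BB and summing P(type B): 1/2·1/2 + 1/2·1 = 3/4.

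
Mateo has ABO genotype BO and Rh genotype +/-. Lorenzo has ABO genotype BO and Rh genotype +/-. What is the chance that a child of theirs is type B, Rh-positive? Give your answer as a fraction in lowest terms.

9/16

ABO cross BO × BO → offspring phenotypes: 1/4 O, 3/4 B.
Rh cross +/- × +/- → 3/4 Rh+, 1/4 Rh-.
Independent loci: P(type B, Rh-positive) = 3/4 × 3/4 = 9/16.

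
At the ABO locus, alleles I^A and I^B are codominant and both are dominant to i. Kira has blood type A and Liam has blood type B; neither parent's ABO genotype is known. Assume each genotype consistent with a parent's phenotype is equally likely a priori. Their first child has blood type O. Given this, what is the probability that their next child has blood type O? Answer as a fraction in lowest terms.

1/4

Possible genotypes: Kira ∈ {I^A I^A, I^A i}; Liam ∈ {I^B I^B, I^B i}.
Weight each parental genotype pair by prior × P(type-O child):
  I^A i × I^B i: posterior weight 1; P(next child type O) = 1/4.
Weighted sum = 1/4.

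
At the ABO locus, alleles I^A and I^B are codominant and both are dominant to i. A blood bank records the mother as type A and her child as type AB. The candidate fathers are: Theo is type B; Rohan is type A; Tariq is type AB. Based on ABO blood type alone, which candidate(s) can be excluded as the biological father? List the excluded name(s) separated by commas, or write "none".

A candidate is excluded only if no genotype consistent with his phenotype could produce a type AB child with a type A mother.
Rohan (type A): no genotype consistent with that phenotype can produce a type-AB child with a type-A mother.

Rohan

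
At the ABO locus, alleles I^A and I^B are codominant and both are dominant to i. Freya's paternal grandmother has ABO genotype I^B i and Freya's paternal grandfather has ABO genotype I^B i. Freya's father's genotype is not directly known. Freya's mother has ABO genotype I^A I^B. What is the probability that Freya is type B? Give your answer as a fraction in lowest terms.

1/2

Freya's father's ABO genotype from I^B i × I^B i: 1/4 I^B I^B, 1/2 I^B i, 1/4 i i.
Crossing each possibility with the mother I^A I^B and summing P(type B): 1/4·1/2 + 1/2·1/2 + 1/4·1/2 = 1/2.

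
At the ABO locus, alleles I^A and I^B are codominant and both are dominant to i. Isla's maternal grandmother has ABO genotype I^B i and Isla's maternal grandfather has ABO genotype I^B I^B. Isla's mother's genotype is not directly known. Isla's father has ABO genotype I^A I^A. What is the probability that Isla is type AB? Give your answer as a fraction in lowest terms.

3/4

Isla's mother's ABO genotype from I^B i × I^B I^B: 1/2 I^B I^B, 1/2 I^B i.
Crossing each possibility with the father I^A I^A and summing P(type AB): 1/2·1 + 1/2·1/2 = 3/4.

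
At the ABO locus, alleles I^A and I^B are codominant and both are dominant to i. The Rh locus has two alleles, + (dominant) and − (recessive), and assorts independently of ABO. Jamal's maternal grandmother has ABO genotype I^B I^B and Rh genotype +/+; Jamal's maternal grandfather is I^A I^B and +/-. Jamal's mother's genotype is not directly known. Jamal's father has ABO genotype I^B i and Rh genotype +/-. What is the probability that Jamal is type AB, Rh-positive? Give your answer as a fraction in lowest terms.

Jamal's mother's ABO genotype from I^B I^B × I^A I^B: 1/2 I^A I^B, 1/2 I^B I^B.
Crossing each possibility with the father I^B i and summing P(type AB): 1/2·1/4 + 1/2·0 = 1/8.
Similarly for Rh via the mother's Rh distribution: P(Rh+) = 7/8.
Independent loci: 1/8 × 7/8 = 7/64.

7/64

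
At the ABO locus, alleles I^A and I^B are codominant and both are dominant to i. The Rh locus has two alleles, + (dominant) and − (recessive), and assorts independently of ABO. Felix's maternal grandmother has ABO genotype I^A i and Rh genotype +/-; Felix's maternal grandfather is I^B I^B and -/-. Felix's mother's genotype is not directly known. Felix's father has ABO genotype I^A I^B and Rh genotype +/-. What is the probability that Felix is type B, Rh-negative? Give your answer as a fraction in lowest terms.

Felix's mother's ABO genotype from I^A i × I^B I^B: 1/2 I^A I^B, 1/2 I^B i.
Crossing each possibility with the father I^A I^B and summing P(type B): 1/2·1/4 + 1/2·1/2 = 3/8.
Similarly for Rh via the mother's Rh distribution: P(Rh-) = 3/8.
Independent loci: 3/8 × 3/8 = 9/64.

9/64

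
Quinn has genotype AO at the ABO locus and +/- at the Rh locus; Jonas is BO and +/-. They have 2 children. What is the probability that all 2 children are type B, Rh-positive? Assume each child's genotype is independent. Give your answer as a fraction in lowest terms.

9/256

ABO cross AO × BO → 1/4 O, 1/4 A, 1/4 B, 1/4 AB.
Rh cross +/- × +/- → 3/4 Rh+, 1/4 Rh-; so P(type B, Rh-positive) = 1/4 × 3/4 = 3/16 per child.
All 2 independent: (3/16)^2 = 9/256.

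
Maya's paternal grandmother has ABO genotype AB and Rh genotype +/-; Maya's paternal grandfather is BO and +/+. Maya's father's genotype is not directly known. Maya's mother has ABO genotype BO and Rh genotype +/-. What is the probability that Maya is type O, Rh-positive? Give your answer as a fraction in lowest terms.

7/64

Maya's father's ABO genotype from AB × BO: 1/4 AB, 1/4 AO, 1/4 BB, 1/4 BO.
Crossing each possibility with the mother BO and summing P(type O): 1/4·0 + 1/4·1/4 + 1/4·0 + 1/4·1/4 = 1/8.
Similarly for Rh via the father's Rh distribution: P(Rh+) = 7/8.
Independent loci: 1/8 × 7/8 = 7/64.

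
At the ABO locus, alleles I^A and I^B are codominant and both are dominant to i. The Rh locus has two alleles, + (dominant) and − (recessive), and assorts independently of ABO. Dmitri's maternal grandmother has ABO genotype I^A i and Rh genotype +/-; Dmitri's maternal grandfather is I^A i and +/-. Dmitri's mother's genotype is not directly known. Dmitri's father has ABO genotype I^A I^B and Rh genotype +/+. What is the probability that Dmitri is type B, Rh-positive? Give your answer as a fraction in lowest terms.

1/4

Dmitri's mother's ABO genotype from I^A i × I^A i: 1/4 I^A I^A, 1/2 I^A i, 1/4 i i.
Crossing each possibility with the father I^A I^B and summing P(type B): 1/4·0 + 1/2·1/4 + 1/4·1/2 = 1/4.
Similarly for Rh via the mother's Rh distribution: P(Rh+) = 1.
Independent loci: 1/4 × 1 = 1/4.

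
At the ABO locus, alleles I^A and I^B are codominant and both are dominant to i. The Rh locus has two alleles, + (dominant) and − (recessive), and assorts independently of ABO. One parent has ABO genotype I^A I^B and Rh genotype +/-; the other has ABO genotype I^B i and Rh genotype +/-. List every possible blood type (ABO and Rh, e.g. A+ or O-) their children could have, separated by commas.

Gametes from I^A I^B × I^B i give offspring ABO genotypes I^A I^B, I^A i, I^B I^B, I^B i, i.e. phenotypes A, B, AB.
Rh cross +/- × +/- → phenotypes Rh+, Rh-.
Combining independently: A+, A-, B+, B-, AB+, AB-.

A+, A-, B+, B-, AB+, AB-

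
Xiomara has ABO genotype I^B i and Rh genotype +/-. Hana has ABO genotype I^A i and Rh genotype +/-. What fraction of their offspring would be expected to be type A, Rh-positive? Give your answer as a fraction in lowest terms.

ABO cross I^B i × I^A i → offspring phenotypes: 1/4 O, 1/4 A, 1/4 B, 1/4 AB.
Rh cross +/- × +/- → 3/4 Rh+, 1/4 Rh-.
Independent loci: P(type A, Rh-positive) = 1/4 × 3/4 = 3/16.

3/16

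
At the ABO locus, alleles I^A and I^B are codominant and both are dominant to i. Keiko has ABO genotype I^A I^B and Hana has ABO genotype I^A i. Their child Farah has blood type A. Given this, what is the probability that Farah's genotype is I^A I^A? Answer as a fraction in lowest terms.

1/2

Cross I^A I^B × I^A i → 1/4 I^A I^A, 1/4 I^A I^B, 1/4 I^A i, 1/4 I^B i.
Type-A genotypes among offspring: I^A I^A (1/4), I^A i (1/4); total 1/2.
P(I^A I^A | type A) = (1/4) / (1/2) = 1/2.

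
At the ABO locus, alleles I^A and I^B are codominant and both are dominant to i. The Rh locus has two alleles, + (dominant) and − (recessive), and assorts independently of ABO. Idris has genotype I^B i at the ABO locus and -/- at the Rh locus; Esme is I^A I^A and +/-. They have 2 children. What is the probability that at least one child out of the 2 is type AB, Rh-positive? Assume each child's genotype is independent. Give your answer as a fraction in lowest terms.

7/16

ABO cross I^B i × I^A I^A → 1/2 A, 1/2 AB.
Rh cross -/- × +/- → 1/2 Rh+, 1/2 Rh-; so P(type AB, Rh-positive) = 1/2 × 1/2 = 1/4 per child.
P(none) = (3/4)^2 = 9/16; P(at least one) = 1 − 9/16 = 7/16.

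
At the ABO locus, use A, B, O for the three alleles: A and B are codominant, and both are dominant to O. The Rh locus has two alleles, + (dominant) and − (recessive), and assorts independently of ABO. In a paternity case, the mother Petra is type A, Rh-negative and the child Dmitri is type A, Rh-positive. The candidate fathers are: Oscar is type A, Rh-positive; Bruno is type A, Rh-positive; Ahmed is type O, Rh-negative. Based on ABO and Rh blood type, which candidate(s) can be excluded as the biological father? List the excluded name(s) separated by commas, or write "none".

Ahmed

A candidate is excluded only if no genotype consistent with his phenotype could produce a type A, Rh-positive child with a type A, Rh-negative mother.
Ahmed (type O, Rh-): no genotype consistent with that phenotype can produce a type-A Rh+ child with a type-A mother.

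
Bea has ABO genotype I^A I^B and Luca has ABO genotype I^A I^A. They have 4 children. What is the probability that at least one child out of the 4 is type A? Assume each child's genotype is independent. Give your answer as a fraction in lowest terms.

15/16

ABO cross I^A I^B × I^A I^A → 1/2 A, 1/2 AB.
So P(type A) = 1/2 per child.
P(none) = (1/2)^4 = 1/16; P(at least one) = 1 − 1/16 = 15/16.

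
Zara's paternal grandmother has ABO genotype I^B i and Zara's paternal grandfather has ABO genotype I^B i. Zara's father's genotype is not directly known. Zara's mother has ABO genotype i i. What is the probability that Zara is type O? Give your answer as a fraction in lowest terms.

1/2

Zara's father's ABO genotype from I^B i × I^B i: 1/4 I^B I^B, 1/2 I^B i, 1/4 i i.
Crossing each possibility with the mother i i and summing P(type O): 1/4·0 + 1/2·1/2 + 1/4·1 = 1/2.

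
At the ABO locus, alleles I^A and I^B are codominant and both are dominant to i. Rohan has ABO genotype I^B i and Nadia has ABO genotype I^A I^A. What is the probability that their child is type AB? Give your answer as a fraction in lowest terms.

ABO cross I^B i × I^A I^A → offspring phenotypes: 1/2 A, 1/2 AB.
So P(type AB) = 1/2.

1/2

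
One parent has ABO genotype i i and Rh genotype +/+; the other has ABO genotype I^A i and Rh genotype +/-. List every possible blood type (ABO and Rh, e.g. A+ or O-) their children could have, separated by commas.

O+, A+

Gametes from i i × I^A i give offspring ABO genotypes I^A i, i i, i.e. phenotypes O, A.
Rh cross +/+ × +/- → phenotypes Rh+.
Combining independently: O+, A+.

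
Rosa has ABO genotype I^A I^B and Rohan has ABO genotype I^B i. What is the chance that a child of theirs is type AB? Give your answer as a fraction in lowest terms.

1/4

ABO cross I^A I^B × I^B i → offspring phenotypes: 1/4 A, 1/2 B, 1/4 AB.
So P(type AB) = 1/4.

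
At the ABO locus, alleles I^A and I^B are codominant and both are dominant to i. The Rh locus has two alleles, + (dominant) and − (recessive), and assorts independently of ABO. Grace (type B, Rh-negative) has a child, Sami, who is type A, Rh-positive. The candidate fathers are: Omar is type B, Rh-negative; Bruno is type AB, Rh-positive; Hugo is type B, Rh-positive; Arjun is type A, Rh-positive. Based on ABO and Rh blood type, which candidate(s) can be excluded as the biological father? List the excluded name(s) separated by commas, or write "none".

A candidate is excluded only if no genotype consistent with his phenotype could produce a type A, Rh-positive child with a type B, Rh-negative mother.
Omar (type B, Rh-): no genotype consistent with that phenotype can produce a type-A Rh+ child with a type-B mother.
Hugo (type B, Rh+): no genotype consistent with that phenotype can produce a type-A Rh+ child with a type-B mother.

Omar, Hugo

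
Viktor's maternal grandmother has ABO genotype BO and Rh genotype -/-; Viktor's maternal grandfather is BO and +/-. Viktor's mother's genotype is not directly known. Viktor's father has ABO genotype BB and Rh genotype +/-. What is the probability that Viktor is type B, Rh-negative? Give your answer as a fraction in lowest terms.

Viktor's mother's ABO genotype from BO × BO: 1/4 BB, 1/2 BO, 1/4 OO.
Crossing each possibility with the father BB and summing P(type B): 1/4·1 + 1/2·1 + 1/4·1 = 1.
Similarly for Rh via the mother's Rh distribution: P(Rh-) = 3/8.
Independent loci: 1 × 3/8 = 3/8.

3/8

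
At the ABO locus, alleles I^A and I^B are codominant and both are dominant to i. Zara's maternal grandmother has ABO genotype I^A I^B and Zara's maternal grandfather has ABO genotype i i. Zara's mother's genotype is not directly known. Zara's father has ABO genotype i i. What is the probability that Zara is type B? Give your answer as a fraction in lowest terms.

Zara's mother's ABO genotype from I^A I^B × i i: 1/2 I^A i, 1/2 I^B i.
Crossing each possibility with the father i i and summing P(type B): 1/2·0 + 1/2·1/2 = 1/4.

1/4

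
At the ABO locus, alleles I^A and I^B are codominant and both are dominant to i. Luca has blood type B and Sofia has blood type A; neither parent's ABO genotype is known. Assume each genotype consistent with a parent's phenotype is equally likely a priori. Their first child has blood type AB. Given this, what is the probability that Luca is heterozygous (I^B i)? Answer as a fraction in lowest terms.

1/3

Possible genotypes: Luca ∈ {I^B I^B, I^B i}; Sofia ∈ {I^A I^A, I^A i}.
Weight each parental genotype pair by prior × P(type-AB child):
  I^B I^B × I^A I^A: posterior weight 4/9.
  I^B I^B × I^A i: posterior weight 2/9.
  I^B i × I^A I^A: posterior weight 2/9.
  I^B i × I^A i: posterior weight 1/9.
Sum the posterior weight over pairs where Luca is I^B i: 1/3.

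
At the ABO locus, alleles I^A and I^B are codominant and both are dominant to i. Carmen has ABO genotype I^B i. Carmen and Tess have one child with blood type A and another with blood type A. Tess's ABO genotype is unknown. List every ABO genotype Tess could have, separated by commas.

For each candidate genotype of Tess, check whether crossing it with I^B i can produce every observed child phenotype.
  I^A I^A → possible child types {A, AB} ✓
  I^A I^B → possible child types {A, B, AB} ✓
  I^A i → possible child types {O, A, B, AB} ✓
  I^B I^B → possible child types {B} ✗
  I^B i → possible child types {O, B} ✗
  i i → possible child types {O, B} ✗

I^A I^A, I^A I^B, I^A i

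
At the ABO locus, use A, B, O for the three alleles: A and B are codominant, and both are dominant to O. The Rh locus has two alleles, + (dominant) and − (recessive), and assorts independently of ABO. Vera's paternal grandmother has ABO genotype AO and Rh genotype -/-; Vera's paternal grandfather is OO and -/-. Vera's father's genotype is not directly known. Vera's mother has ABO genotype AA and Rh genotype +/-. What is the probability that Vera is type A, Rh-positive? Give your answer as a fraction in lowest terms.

1/2

Vera's father's ABO genotype from AO × OO: 1/2 AO, 1/2 OO.
Crossing each possibility with the mother AA and summing P(type A): 1/2·1 + 1/2·1 = 1.
Similarly for Rh via the father's Rh distribution: P(Rh+) = 1/2.
Independent loci: 1 × 1/2 = 1/2.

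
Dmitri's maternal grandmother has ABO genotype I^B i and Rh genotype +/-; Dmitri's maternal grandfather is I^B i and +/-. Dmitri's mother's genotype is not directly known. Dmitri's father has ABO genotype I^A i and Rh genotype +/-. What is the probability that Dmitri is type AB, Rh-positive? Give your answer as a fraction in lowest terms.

Dmitri's mother's ABO genotype from I^B i × I^B i: 1/4 I^B I^B, 1/2 I^B i, 1/4 i i.
Crossing each possibility with the father I^A i and summing P(type AB): 1/4·1/2 + 1/2·1/4 + 1/4·0 = 1/4.
Similarly for Rh via the mother's Rh distribution: P(Rh+) = 3/4.
Independent loci: 1/4 × 3/4 = 3/16.

3/16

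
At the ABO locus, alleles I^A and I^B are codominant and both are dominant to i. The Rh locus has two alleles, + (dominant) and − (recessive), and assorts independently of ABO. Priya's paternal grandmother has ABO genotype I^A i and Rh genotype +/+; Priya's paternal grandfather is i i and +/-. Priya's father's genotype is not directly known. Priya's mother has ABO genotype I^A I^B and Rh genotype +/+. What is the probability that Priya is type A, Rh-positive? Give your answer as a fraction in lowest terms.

1/2

Priya's father's ABO genotype from I^A i × i i: 1/2 I^A i, 1/2 i i.
Crossing each possibility with the mother I^A I^B and summing P(type A): 1/2·1/2 + 1/2·1/2 = 1/2.
Similarly for Rh via the father's Rh distribution: P(Rh+) = 1.
Independent loci: 1/2 × 1 = 1/2.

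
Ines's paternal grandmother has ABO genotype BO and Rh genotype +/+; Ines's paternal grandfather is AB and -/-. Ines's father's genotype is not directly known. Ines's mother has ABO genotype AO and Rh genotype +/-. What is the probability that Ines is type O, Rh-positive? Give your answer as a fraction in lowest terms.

3/32

Ines's father's ABO genotype from BO × AB: 1/4 AB, 1/4 AO, 1/4 BB, 1/4 BO.
Crossing each possibility with the mother AO and summing P(type O): 1/4·0 + 1/4·1/4 + 1/4·0 + 1/4·1/4 = 1/8.
Similarly for Rh via the father's Rh distribution: P(Rh+) = 3/4.
Independent loci: 1/8 × 3/4 = 3/32.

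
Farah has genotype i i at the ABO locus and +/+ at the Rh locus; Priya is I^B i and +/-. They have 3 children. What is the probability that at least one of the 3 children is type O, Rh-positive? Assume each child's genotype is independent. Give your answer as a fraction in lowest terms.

7/8

ABO cross i i × I^B i → 1/2 O, 1/2 B.
Rh cross +/+ × +/- → 1 Rh+; so P(type O, Rh-positive) = 1/2 × 1 = 1/2 per child.
P(none) = (1/2)^3 = 1/8; P(at least one) = 1 − 1/8 = 7/8.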